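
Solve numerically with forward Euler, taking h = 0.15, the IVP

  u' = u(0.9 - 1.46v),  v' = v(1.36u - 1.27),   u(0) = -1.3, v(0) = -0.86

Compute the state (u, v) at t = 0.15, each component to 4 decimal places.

Euler on (u,v): u_{n+1} = u_n + h·u', v_{n+1} = v_n + h·v'.
0.000000: (-1.300000, -0.860000); f=(-2.802280, 2.612680) → (-1.720342, -0.468098)
(u(0.15), v(0.15)) ≈ (-1.7203, -0.4681)

-1.7203, -0.4681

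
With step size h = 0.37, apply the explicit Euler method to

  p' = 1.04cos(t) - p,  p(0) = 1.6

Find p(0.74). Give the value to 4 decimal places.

1.2362

Euler: p_{n+1} = p_n + h·f(t_n, p_n).
t=0.000000, p=1.600000: f=-0.560000 → p ← 1.600000 + 0.37·(-0.560000) = 1.392800
t=0.370000, p=1.392800: f=-0.423180 → p ← 1.392800 + 0.37·(-0.423180) = 1.236224
p(0.74) ≈ 1.2362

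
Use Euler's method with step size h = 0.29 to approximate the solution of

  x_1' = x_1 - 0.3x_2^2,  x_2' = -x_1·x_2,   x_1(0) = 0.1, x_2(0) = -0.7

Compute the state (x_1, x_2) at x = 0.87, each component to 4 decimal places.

0.0537, -0.6490

Euler on (x_1,x_2): x_1_{n+1} = x_1_n + h·x_1', x_2_{n+1} = x_2_n + h·x_2'.
0.000000: (0.100000, -0.700000); f=(-0.047000, 0.070000) → (0.086370, -0.679700)
0.290000: (0.086370, -0.679700); f=(-0.052228, 0.058706) → (0.071224, -0.662675)
0.580000: (0.071224, -0.662675); f=(-0.060518, 0.047198) → (0.053674, -0.648988)
(x_1(0.87), x_2(0.87)) ≈ (0.0537, -0.6490)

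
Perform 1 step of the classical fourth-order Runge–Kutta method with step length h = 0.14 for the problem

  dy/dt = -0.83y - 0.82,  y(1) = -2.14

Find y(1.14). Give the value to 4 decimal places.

RK4: k1 = f(t_n, y_n); k2 = f(t_n + h/2, y_n + (h/2)·k1); k3 = f(t_n + h/2, y_n + (h/2)·k2); k4 = f(t_n + h, y_n + h·k3); y_{n+1} = y_n + (h/6)·(k1 + 2k2 + 2k3 + k4).
t=1.000000, y=-2.140000:
  k1 = f(1.000000, -2.140000) = 0.956200
  k2 = f(1.070000, -2.073066) = 0.900645
  k3 = f(1.070000, -2.076955) = 0.903873
  k4 = f(1.140000, -2.013458) = 0.851170
  y ← -2.140000 + (0.14/6)·(k1 + 2k2 + 2k3 + k4) = -2.013617
y(1.14) ≈ -2.0136

-2.0136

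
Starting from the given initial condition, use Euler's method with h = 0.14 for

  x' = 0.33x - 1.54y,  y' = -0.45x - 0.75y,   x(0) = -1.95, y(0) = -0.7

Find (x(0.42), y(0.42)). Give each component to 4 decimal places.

Euler on (x,y): x_{n+1} = x_n + h·x', y_{n+1} = y_n + h·y'.
0.000000: (-1.950000, -0.700000); f=(0.434500, 1.402500) → (-1.889170, -0.503650)
0.140000: (-1.889170, -0.503650); f=(0.152195, 1.227864) → (-1.867863, -0.331749)
0.280000: (-1.867863, -0.331749); f=(-0.105501, 1.089350) → (-1.882633, -0.179240)
(x(0.42), y(0.42)) ≈ (-1.8826, -0.1792)

-1.8826, -0.1792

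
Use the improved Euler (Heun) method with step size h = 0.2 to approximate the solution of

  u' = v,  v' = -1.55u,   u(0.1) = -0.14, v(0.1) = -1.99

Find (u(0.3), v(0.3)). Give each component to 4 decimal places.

Heun on (u,v): k1 = f(s_n, state_n); k2 = f(s_n + h, state_n + h·k1); state_{n+1} = state_n + (h/2)·(k1 + k2).
0.100000: (-0.140000, -1.990000)
  k1 = (-1.990000, 0.217000)
  predictor → (-0.538000, -1.946600)
  k2 = (-1.946600, 0.833900)
  → (-0.533660, -1.884910)
(u(0.3), v(0.3)) ≈ (-0.5337, -1.8849)

-0.5337, -1.8849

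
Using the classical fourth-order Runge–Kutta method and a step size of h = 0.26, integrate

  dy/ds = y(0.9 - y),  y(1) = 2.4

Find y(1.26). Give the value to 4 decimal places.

1.7810

RK4: k1 = f(s_n, y_n); k2 = f(s_n + h/2, y_n + (h/2)·k1); k3 = f(s_n + h/2, y_n + (h/2)·k2); k4 = f(s_n + h, y_n + h·k3); y_{n+1} = y_n + (h/6)·(k1 + 2k2 + 2k3 + k4).
s=1.000000, y=2.400000:
  k1 = f(1.000000, 2.400000) = -3.600000
  k2 = f(1.130000, 1.932000) = -1.993824
  k3 = f(1.130000, 2.140803) = -2.656314
  k4 = f(1.260000, 1.709358) = -1.383483
  y ← 2.400000 + (0.26/6)·(k1 + 2k2 + 2k3 + k4) = 1.781037
y(1.26) ≈ 1.7810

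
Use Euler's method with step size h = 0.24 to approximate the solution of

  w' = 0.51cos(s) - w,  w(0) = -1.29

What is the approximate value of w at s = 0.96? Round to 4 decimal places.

-0.1334

Euler: w_{n+1} = w_n + h·f(s_n, w_n).
s=0.000000, w=-1.290000: f=1.800000 → w ← -1.290000 + 0.24·1.800000 = -0.858000
s=0.240000, w=-0.858000: f=1.353382 → w ← -0.858000 + 0.24·1.353382 = -0.533188
s=0.480000, w=-0.533188: f=0.985556 → w ← -0.533188 + 0.24·0.985556 = -0.296655
s=0.720000, w=-0.296655: f=0.680076 → w ← -0.296655 + 0.24·0.680076 = -0.133437
w(0.96) ≈ -0.1334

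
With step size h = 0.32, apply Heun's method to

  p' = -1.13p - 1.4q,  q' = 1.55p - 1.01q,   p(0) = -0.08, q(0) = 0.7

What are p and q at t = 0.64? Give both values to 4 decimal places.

Heun on (p,q): k1 = f(t_n, state_n); k2 = f(t_n + h, state_n + h·k1); state_{n+1} = state_n + (h/2)·(k1 + k2).
0.000000: (-0.080000, 0.700000)
  k1 = (-0.889600, -0.831000)
  predictor → (-0.364672, 0.434080)
  k2 = (-0.195633, -1.003662)
  → (-0.253637, 0.406454)
0.320000: (-0.253637, 0.406454)
  k1 = (-0.282426, -0.803656)
  predictor → (-0.344013, 0.149284)
  k2 = (0.179738, -0.683998)
  → (-0.270067, 0.168429)
(p(0.64), q(0.64)) ≈ (-0.2701, 0.1684)

-0.2701, 0.1684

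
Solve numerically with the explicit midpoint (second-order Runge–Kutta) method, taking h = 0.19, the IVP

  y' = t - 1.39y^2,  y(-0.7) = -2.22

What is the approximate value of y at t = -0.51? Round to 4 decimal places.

Midpoint: k1 = f(t_n, y_n); k2 = f(t_n + h/2, y_n + (h/2)·k1); y_{n+1} = y_n + h·k2.
t=-0.700000, y=-2.220000:
  k1 = f(-0.700000, -2.220000) = -7.550476
  k2 = f(-0.605000, -2.937295) = -12.597507
  y ← -2.220000 + 0.19·(-12.597507) = -4.613526
y(-0.51) ≈ -4.6135

-4.6135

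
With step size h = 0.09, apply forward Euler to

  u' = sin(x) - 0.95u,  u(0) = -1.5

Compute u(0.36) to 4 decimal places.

-1.0036

Euler: u_{n+1} = u_n + h·f(x_n, u_n).
x=0.000000, u=-1.500000: f=1.425000 → u ← -1.500000 + 0.09·1.425000 = -1.371750
x=0.090000, u=-1.371750: f=1.393041 → u ← -1.371750 + 0.09·1.393041 = -1.246376
x=0.180000, u=-1.246376: f=1.363087 → u ← -1.246376 + 0.09·1.363087 = -1.123698
x=0.270000, u=-1.123698: f=1.334245 → u ← -1.123698 + 0.09·1.334245 = -1.003616
u(0.36) ≈ -1.0036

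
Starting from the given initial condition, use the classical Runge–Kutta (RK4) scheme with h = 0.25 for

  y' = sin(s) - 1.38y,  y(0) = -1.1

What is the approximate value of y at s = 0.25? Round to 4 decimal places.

-0.7513

RK4: k1 = f(s_n, y_n); k2 = f(s_n + h/2, y_n + (h/2)·k1); k3 = f(s_n + h/2, y_n + (h/2)·k2); k4 = f(s_n + h, y_n + h·k3); y_{n+1} = y_n + (h/6)·(k1 + 2k2 + 2k3 + k4).
s=0.000000, y=-1.100000:
  k1 = f(0.000000, -1.100000) = 1.518000
  k2 = f(0.125000, -0.910250) = 1.380820
  k3 = f(0.125000, -0.927398) = 1.404483
  k4 = f(0.250000, -0.748879) = 1.280857
  y ← -1.100000 + (0.25/6)·(k1 + 2k2 + 2k3 + k4) = -0.751272
y(0.25) ≈ -0.7513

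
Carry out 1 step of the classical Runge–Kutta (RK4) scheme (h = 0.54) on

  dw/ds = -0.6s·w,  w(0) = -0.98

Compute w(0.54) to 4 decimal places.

-0.8979

RK4: k1 = f(s_n, w_n); k2 = f(s_n + h/2, w_n + (h/2)·k1); k3 = f(s_n + h/2, w_n + (h/2)·k2); k4 = f(s_n + h, w_n + h·k3); w_{n+1} = w_n + (h/6)·(k1 + 2k2 + 2k3 + k4).
s=0.000000, w=-0.980000:
  k1 = f(0.000000, -0.980000) = 0.000000
  k2 = f(0.270000, -0.980000) = 0.158760
  k3 = f(0.270000, -0.937135) = 0.151816
  k4 = f(0.540000, -0.898019) = 0.290958
  w ← -0.980000 + (0.54/6)·(k1 + 2k2 + 2k3 + k4) = -0.897910
w(0.54) ≈ -0.8979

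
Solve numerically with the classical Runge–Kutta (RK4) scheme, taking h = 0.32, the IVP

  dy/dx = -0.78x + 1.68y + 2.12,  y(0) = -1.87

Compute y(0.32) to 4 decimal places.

RK4: k1 = f(x_n, y_n); k2 = f(x_n + h/2, y_n + (h/2)·k1); k3 = f(x_n + h/2, y_n + (h/2)·k2); k4 = f(x_n + h, y_n + h·k3); y_{n+1} = y_n + (h/6)·(k1 + 2k2 + 2k3 + k4).
x=0.000000, y=-1.870000:
  k1 = f(0.000000, -1.870000) = -1.021600
  k2 = f(0.160000, -2.033456) = -1.421006
  k3 = f(0.160000, -2.097361) = -1.528366
  k4 = f(0.320000, -2.359077) = -2.092850
  y ← -1.870000 + (0.32/6)·(k1 + 2k2 + 2k3 + k4) = -2.350704
y(0.32) ≈ -2.3507

-2.3507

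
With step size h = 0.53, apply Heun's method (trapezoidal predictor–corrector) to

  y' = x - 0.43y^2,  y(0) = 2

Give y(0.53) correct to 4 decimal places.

Heun: k1 = f(x_n, y_n); k2 = f(x_n + h, y_n + h·k1); y_{n+1} = y_n + (h/2)·(k1 + k2).
x=0.000000, y=2.000000:
  k1 = f(0.000000, 2.000000) = -1.720000
  k2 = f(0.530000, 1.088400) = 0.020616
  y ← 2.000000 + (0.53/2)·(-1.720000 + 0.020616) = 1.549663
y(0.53) ≈ 1.5497

1.5497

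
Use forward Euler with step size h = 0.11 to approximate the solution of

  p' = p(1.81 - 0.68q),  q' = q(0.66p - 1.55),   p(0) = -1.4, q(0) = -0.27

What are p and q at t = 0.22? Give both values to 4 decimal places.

Euler on (p,q): p_{n+1} = p_n + h·p', q_{n+1} = q_n + h·q'.
0.000000: (-1.400000, -0.270000); f=(-2.791040, 0.667980) → (-1.707014, -0.196522)
0.110000: (-1.707014, -0.196522); f=(-3.317813, 0.526017) → (-2.071974, -0.138660)
(p(0.22), q(0.22)) ≈ (-2.0720, -0.1387)

-2.0720, -0.1387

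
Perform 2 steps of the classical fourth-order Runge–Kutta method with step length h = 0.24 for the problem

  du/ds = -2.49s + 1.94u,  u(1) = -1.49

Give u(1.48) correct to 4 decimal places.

RK4: k1 = f(s_n, u_n); k2 = f(s_n + h/2, u_n + (h/2)·k1); k3 = f(s_n + h/2, u_n + (h/2)·k2); k4 = f(s_n + h, u_n + h·k3); u_{n+1} = u_n + (h/6)·(k1 + 2k2 + 2k3 + k4).
s=1.000000, u=-1.490000:
  k1 = f(1.000000, -1.490000) = -5.380600
  k2 = f(1.120000, -2.135672) = -6.932004
  k3 = f(1.120000, -2.321840) = -7.293170
  k4 = f(1.240000, -3.240361) = -9.373900
  u ← -1.490000 + (0.24/6)·(k1 + 2k2 + 2k3 + k4) = -3.218194
s=1.240000, u=-3.218194:
  k1 = f(1.240000, -3.218194) = -9.330896
  k2 = f(1.360000, -4.337901) = -11.801929
  k3 = f(1.360000, -4.634425) = -12.377185
  k4 = f(1.480000, -6.188718) = -15.691314
  u ← -3.218194 + (0.24/6)·(k1 + 2k2 + 2k3 + k4) = -6.153411
u(1.48) ≈ -6.1534

-6.1534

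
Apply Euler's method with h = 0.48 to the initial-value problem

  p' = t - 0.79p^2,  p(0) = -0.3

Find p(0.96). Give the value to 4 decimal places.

-0.1461

Euler: p_{n+1} = p_n + h·f(t_n, p_n).
t=0.000000, p=-0.300000: f=-0.071100 → p ← -0.300000 + 0.48·(-0.071100) = -0.334128
t=0.480000, p=-0.334128: f=0.391803 → p ← -0.334128 + 0.48·0.391803 = -0.146062
p(0.96) ≈ -0.1461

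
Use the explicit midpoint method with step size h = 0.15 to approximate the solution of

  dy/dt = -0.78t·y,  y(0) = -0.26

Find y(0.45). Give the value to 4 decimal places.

Midpoint: k1 = f(t_n, y_n); k2 = f(t_n + h/2, y_n + (h/2)·k1); y_{n+1} = y_n + h·k2.
t=0.000000, y=-0.260000:
  k1 = f(0.000000, -0.260000) = 0.000000
  k2 = f(0.075000, -0.260000) = 0.015210
  y ← -0.260000 + 0.15·0.015210 = -0.257719
t=0.150000, y=-0.257719:
  k1 = f(0.150000, -0.257719) = 0.030153
  k2 = f(0.225000, -0.255457) = 0.044833
  y ← -0.257719 + 0.15·0.044833 = -0.250994
t=0.300000, y=-0.250994:
  k1 = f(0.300000, -0.250994) = 0.058733
  k2 = f(0.375000, -0.246589) = 0.072127
  y ← -0.250994 + 0.15·0.072127 = -0.240175
y(0.45) ≈ -0.2402

-0.2402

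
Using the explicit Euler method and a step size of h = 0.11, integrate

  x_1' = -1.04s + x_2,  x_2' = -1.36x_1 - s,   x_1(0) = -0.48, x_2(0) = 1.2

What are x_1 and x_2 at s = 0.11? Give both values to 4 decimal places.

-0.3480, 1.2718

Euler on (x_1,x_2): x_1_{n+1} = x_1_n + h·x_1', x_2_{n+1} = x_2_n + h·x_2'.
0.000000: (-0.480000, 1.200000); f=(1.200000, 0.652800) → (-0.348000, 1.271808)
(x_1(0.11), x_2(0.11)) ≈ (-0.3480, 1.2718)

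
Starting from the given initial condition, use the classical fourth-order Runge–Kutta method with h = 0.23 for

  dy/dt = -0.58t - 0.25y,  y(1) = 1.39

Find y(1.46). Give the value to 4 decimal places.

0.9279

RK4: k1 = f(t_n, y_n); k2 = f(t_n + h/2, y_n + (h/2)·k1); k3 = f(t_n + h/2, y_n + (h/2)·k2); k4 = f(t_n + h, y_n + h·k3); y_{n+1} = y_n + (h/6)·(k1 + 2k2 + 2k3 + k4).
t=1.000000, y=1.390000:
  k1 = f(1.000000, 1.390000) = -0.927500
  k2 = f(1.115000, 1.283337) = -0.967534
  k3 = f(1.115000, 1.278734) = -0.966383
  k4 = f(1.230000, 1.167732) = -1.005333
  y ← 1.390000 + (0.23/6)·(k1 + 2k2 + 2k3 + k4) = 1.167641
t=1.230000, y=1.167641:
  k1 = f(1.230000, 1.167641) = -1.005310
  k2 = f(1.345000, 1.052030) = -1.043108
  k3 = f(1.345000, 1.047684) = -1.042021
  k4 = f(1.460000, 0.927976) = -1.078794
  y ← 1.167641 + (0.23/6)·(k1 + 2k2 + 2k3 + k4) = 0.927891
y(1.46) ≈ 0.9279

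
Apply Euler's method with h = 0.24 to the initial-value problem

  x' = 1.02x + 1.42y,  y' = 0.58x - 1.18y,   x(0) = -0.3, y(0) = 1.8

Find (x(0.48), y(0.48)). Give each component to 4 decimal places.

Euler on (x,y): x_{n+1} = x_n + h·x', y_{n+1} = y_n + h·y'.
0.000000: (-0.300000, 1.800000); f=(2.250000, -2.298000) → (0.240000, 1.248480)
0.240000: (0.240000, 1.248480); f=(2.017642, -1.334006) → (0.724234, 0.928318)
(x(0.48), y(0.48)) ≈ (0.7242, 0.9283)

0.7242, 0.9283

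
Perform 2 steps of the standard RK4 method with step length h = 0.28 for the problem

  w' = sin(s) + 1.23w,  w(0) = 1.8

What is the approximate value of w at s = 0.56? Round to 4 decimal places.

RK4: k1 = f(s_n, w_n); k2 = f(s_n + h/2, w_n + (h/2)·k1); k3 = f(s_n + h/2, w_n + (h/2)·k2); k4 = f(s_n + h, w_n + h·k3); w_{n+1} = w_n + (h/6)·(k1 + 2k2 + 2k3 + k4).
s=0.000000, w=1.800000:
  k1 = f(0.000000, 1.800000) = 2.214000
  k2 = f(0.140000, 2.109960) = 2.734794
  k3 = f(0.140000, 2.182871) = 2.824475
  k4 = f(0.280000, 2.590853) = 3.463105
  w ← 1.800000 + (0.28/6)·(k1 + 2k2 + 2k3 + k4) = 2.583797
s=0.280000, w=2.583797:
  k1 = f(0.280000, 2.583797) = 3.454425
  k2 = f(0.420000, 3.067416) = 4.180682
  k3 = f(0.420000, 3.169092) = 4.305744
  k4 = f(0.560000, 3.789405) = 5.192154
  w ← 2.583797 + (0.28/6)·(k1 + 2k2 + 2k3 + k4) = 3.779370
w(0.56) ≈ 3.7794

3.7794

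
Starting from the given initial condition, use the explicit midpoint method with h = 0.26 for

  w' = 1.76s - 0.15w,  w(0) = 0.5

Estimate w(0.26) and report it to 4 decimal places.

0.5404

Midpoint: k1 = f(s_n, w_n); k2 = f(s_n + h/2, w_n + (h/2)·k1); w_{n+1} = w_n + h·k2.
s=0.000000, w=0.500000:
  k1 = f(0.000000, 0.500000) = -0.075000
  k2 = f(0.130000, 0.490250) = 0.155262
  w ← 0.500000 + 0.26·0.155262 = 0.540368
w(0.26) ≈ 0.5404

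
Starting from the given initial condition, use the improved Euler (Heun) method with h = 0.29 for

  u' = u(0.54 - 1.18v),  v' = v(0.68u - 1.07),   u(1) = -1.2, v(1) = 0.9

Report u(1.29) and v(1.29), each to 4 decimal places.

-1.1179, 0.5497

Heun on (u,v): k1 = f(t_n, state_n); k2 = f(t_n + h, state_n + h·k1); state_{n+1} = state_n + (h/2)·(k1 + k2).
1.000000: (-1.200000, 0.900000)
  k1 = (0.626400, -1.697400)
  predictor → (-1.018344, 0.407754)
  k2 = (-0.059930, -0.718656)
  → (-1.117862, 0.549672)
(u(1.29), v(1.29)) ≈ (-1.1179, 0.5497)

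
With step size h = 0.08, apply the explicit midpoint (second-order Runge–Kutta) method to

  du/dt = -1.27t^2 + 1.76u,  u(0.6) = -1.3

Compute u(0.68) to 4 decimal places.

Midpoint: k1 = f(t_n, u_n); k2 = f(t_n + h/2, u_n + (h/2)·k1); u_{n+1} = u_n + h·k2.
t=0.600000, u=-1.300000:
  k1 = f(0.600000, -1.300000) = -2.745200
  k2 = f(0.640000, -1.409808) = -3.001454
  u ← -1.300000 + 0.08·(-3.001454) = -1.540116
u(0.68) ≈ -1.5401

-1.5401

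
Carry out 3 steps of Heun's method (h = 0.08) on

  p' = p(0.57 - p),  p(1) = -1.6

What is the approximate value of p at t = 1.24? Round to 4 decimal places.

Heun: k1 = f(t_n, p_n); k2 = f(t_n + h, p_n + h·k1); p_{n+1} = p_n + (h/2)·(k1 + k2).
t=1.000000, p=-1.600000:
  k1 = f(1.000000, -1.600000) = -3.472000
  k2 = f(1.080000, -1.877760) = -4.596306
  p ← -1.600000 + (0.08/2)·(-3.472000 + (-4.596306)) = -1.922732
t=1.080000, p=-1.922732:
  k1 = f(1.080000, -1.922732) = -4.792857
  k2 = f(1.160000, -2.306161) = -6.632889
  p ← -1.922732 + (0.08/2)·(-4.792857 + (-6.632889)) = -2.379762
t=1.160000, p=-2.379762:
  k1 = f(1.160000, -2.379762) = -7.019732
  k2 = f(1.240000, -2.941341) = -10.328049
  p ← -2.379762 + (0.08/2)·(-7.019732 + (-10.328049)) = -3.073673
p(1.24) ≈ -3.0737

-3.0737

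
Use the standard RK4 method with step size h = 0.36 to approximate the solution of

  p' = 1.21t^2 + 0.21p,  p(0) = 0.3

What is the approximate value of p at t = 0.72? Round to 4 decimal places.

RK4: k1 = f(t_n, p_n); k2 = f(t_n + h/2, p_n + (h/2)·k1); k3 = f(t_n + h/2, p_n + (h/2)·k2); k4 = f(t_n + h, p_n + h·k3); p_{n+1} = p_n + (h/6)·(k1 + 2k2 + 2k3 + k4).
t=0.000000, p=0.300000:
  k1 = f(0.000000, 0.300000) = 0.063000
  k2 = f(0.180000, 0.311340) = 0.104585
  k3 = f(0.180000, 0.318825) = 0.106157
  k4 = f(0.360000, 0.338217) = 0.227841
  p ← 0.300000 + (0.36/6)·(k1 + 2k2 + 2k3 + k4) = 0.342740
t=0.360000, p=0.342740:
  k1 = f(0.360000, 0.342740) = 0.228791
  k2 = f(0.540000, 0.383922) = 0.433460
  k3 = f(0.540000, 0.420762) = 0.441196
  k4 = f(0.720000, 0.501570) = 0.732594
  p ← 0.342740 + (0.36/6)·(k1 + 2k2 + 2k3 + k4) = 0.505381
p(0.72) ≈ 0.5054

0.5054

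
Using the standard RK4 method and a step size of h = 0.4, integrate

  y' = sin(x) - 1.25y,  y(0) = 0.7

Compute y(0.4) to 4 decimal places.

RK4: k1 = f(x_n, y_n); k2 = f(x_n + h/2, y_n + (h/2)·k1); k3 = f(x_n + h/2, y_n + (h/2)·k2); k4 = f(x_n + h, y_n + h·k3); y_{n+1} = y_n + (h/6)·(k1 + 2k2 + 2k3 + k4).
x=0.000000, y=0.700000:
  k1 = f(0.000000, 0.700000) = -0.875000
  k2 = f(0.200000, 0.525000) = -0.457581
  k3 = f(0.200000, 0.608484) = -0.561936
  k4 = f(0.400000, 0.475226) = -0.204614
  y ← 0.700000 + (0.4/6)·(k1 + 2k2 + 2k3 + k4) = 0.492090
y(0.4) ≈ 0.4921

0.4921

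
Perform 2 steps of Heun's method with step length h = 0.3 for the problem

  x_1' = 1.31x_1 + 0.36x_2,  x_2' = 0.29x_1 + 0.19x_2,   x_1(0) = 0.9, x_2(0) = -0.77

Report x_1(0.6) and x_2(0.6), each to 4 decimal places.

Heun on (x_1,x_2): k1 = f(x_n, state_n); k2 = f(x_n + h, state_n + h·k1); state_{n+1} = state_n + (h/2)·(k1 + k2).
0.000000: (0.900000, -0.770000)
  k1 = (0.901800, 0.114700)
  predictor → (1.170540, -0.735590)
  k2 = (1.268595, 0.199694)
  → (1.225559, -0.722841)
0.300000: (1.225559, -0.722841)
  k1 = (1.345260, 0.218072)
  predictor → (1.629137, -0.657419)
  k2 = (1.897499, 0.347540)
  → (1.711973, -0.637999)
(x_1(0.6), x_2(0.6)) ≈ (1.7120, -0.6380)

1.7120, -0.6380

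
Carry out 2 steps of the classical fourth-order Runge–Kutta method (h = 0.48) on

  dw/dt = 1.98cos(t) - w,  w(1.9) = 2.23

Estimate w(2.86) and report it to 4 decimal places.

RK4: k1 = f(t_n, w_n); k2 = f(t_n + h/2, w_n + (h/2)·k1); k3 = f(t_n + h/2, w_n + (h/2)·k2); k4 = f(t_n + h, w_n + h·k3); w_{n+1} = w_n + (h/6)·(k1 + 2k2 + 2k3 + k4).
t=1.900000, w=2.230000:
  k1 = f(1.900000, 2.230000) = -2.870113
  k2 = f(2.140000, 1.541173) = -2.608316
  k3 = f(2.140000, 1.604004) = -2.671148
  k4 = f(2.380000, 0.947849) = -2.380850
  w ← 2.230000 + (0.48/6)·(k1 + 2k2 + 2k3 + k4) = 0.965209
t=2.380000, w=0.965209:
  k1 = f(2.380000, 0.965209) = -2.398210
  k2 = f(2.620000, 0.389638) = -2.106351
  k3 = f(2.620000, 0.459684) = -2.176397
  k4 = f(2.860000, -0.079462) = -1.822554
  w ← 0.965209 + (0.48/6)·(k1 + 2k2 + 2k3 + k4) = -0.057692
w(2.86) ≈ -0.0577

-0.0577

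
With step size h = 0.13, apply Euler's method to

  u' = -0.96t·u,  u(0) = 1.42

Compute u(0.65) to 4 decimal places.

1.2024

Euler: u_{n+1} = u_n + h·f(t_n, u_n).
t=0.000000, u=1.420000: f=0.000000 → u ← 1.420000 + 0.13·0.000000 = 1.420000
t=0.130000, u=1.420000: f=-0.177216 → u ← 1.420000 + 0.13·(-0.177216) = 1.396962
t=0.260000, u=1.396962: f=-0.348682 → u ← 1.396962 + 0.13·(-0.348682) = 1.351633
t=0.390000, u=1.351633: f=-0.506052 → u ← 1.351633 + 0.13·(-0.506052) = 1.285847
t=0.520000, u=1.285847: f=-0.641895 → u ← 1.285847 + 0.13·(-0.641895) = 1.202400
u(0.65) ≈ 1.2024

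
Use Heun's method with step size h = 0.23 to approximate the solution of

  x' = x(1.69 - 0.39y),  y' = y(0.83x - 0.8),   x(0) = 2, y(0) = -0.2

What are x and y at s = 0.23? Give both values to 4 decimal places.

2.9836, -0.2621

Heun on (x,y): k1 = f(s_n, state_n); k2 = f(s_n + h, state_n + h·k1); state_{n+1} = state_n + (h/2)·(k1 + k2).
0.000000: (2.000000, -0.200000)
  k1 = (3.536000, -0.172000)
  predictor → (2.813280, -0.239560)
  k2 = (5.017283, -0.367730)
  → (2.983628, -0.262069)
(x(0.23), y(0.23)) ≈ (2.9836, -0.2621)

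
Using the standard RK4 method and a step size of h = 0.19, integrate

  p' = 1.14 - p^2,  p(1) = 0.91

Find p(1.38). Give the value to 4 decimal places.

0.9946

RK4: k1 = f(x_n, p_n); k2 = f(x_n + h/2, p_n + (h/2)·k1); k3 = f(x_n + h/2, p_n + (h/2)·k2); k4 = f(x_n + h, p_n + h·k3); p_{n+1} = p_n + (h/6)·(k1 + 2k2 + 2k3 + k4).
x=1.000000, p=0.910000:
  k1 = f(1.000000, 0.910000) = 0.311900
  k2 = f(1.095000, 0.939631) = 0.257095
  k3 = f(1.095000, 0.934424) = 0.266852
  k4 = f(1.190000, 0.960702) = 0.217052
  p ← 0.910000 + (0.19/6)·(k1 + 2k2 + 2k3 + k4) = 0.959933
x=1.190000, p=0.959933:
  k1 = f(1.190000, 0.959933) = 0.218528
  k2 = f(1.285000, 0.980694) = 0.178240
  k3 = f(1.285000, 0.976866) = 0.185732
  k4 = f(1.380000, 0.995223) = 0.149532
  p ← 0.959933 + (0.19/6)·(k1 + 2k2 + 2k3 + k4) = 0.994640
p(1.38) ≈ 0.9946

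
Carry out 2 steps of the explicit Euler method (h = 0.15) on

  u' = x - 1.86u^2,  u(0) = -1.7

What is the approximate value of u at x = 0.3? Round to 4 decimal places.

-4.2364

Euler: u_{n+1} = u_n + h·f(x_n, u_n).
x=0.000000, u=-1.700000: f=-5.375400 → u ← -1.700000 + 0.15·(-5.375400) = -2.506310
x=0.150000, u=-2.506310: f=-11.533757 → u ← -2.506310 + 0.15·(-11.533757) = -4.236374
u(0.3) ≈ -4.2364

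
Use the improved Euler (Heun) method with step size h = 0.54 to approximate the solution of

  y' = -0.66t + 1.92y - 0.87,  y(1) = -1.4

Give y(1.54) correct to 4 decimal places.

Heun: k1 = f(t_n, y_n); k2 = f(t_n + h, y_n + h·k1); y_{n+1} = y_n + (h/2)·(k1 + k2).
t=1.000000, y=-1.400000:
  k1 = f(1.000000, -1.400000) = -4.218000
  k2 = f(1.540000, -3.677720) = -8.947622
  y ← -1.400000 + (0.54/2)·(-4.218000 + (-8.947622)) = -4.954718
y(1.54) ≈ -4.9547

-4.9547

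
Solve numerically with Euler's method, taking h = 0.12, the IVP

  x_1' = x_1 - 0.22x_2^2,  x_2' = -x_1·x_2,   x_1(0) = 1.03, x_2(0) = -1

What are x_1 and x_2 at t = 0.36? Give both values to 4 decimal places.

1.3761, -0.6449

Euler on (x_1,x_2): x_1_{n+1} = x_1_n + h·x_1', x_2_{n+1} = x_2_n + h·x_2'.
0.000000: (1.030000, -1.000000); f=(0.810000, 1.030000) → (1.127200, -0.876400)
0.120000: (1.127200, -0.876400); f=(0.958223, 0.987878) → (1.242187, -0.757855)
0.240000: (1.242187, -0.757855); f=(1.115831, 0.941397) → (1.376087, -0.644887)
(x_1(0.36), x_2(0.36)) ≈ (1.3761, -0.6449)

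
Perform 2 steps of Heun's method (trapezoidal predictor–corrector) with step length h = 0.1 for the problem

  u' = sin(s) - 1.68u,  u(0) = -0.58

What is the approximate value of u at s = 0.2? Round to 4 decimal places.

-0.3969

Heun: k1 = f(s_n, u_n); k2 = f(s_n + h, u_n + h·k1); u_{n+1} = u_n + (h/2)·(k1 + k2).
s=0.000000, u=-0.580000:
  k1 = f(0.000000, -0.580000) = 0.974400
  k2 = f(0.100000, -0.482560) = 0.910534
  u ← -0.580000 + (0.1/2)·(0.974400 + 0.910534) = -0.485753
s=0.100000, u=-0.485753:
  k1 = f(0.100000, -0.485753) = 0.915899
  k2 = f(0.200000, -0.394163) = 0.860864
  u ← -0.485753 + (0.1/2)·(0.915899 + 0.860864) = -0.396915
u(0.2) ≈ -0.3969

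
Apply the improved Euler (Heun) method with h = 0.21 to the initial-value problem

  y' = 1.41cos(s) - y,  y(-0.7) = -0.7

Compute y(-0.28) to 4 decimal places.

-0.0374

Heun: k1 = f(s_n, y_n); k2 = f(s_n + h, y_n + h·k1); y_{n+1} = y_n + (h/2)·(k1 + k2).
s=-0.700000, y=-0.700000:
  k1 = f(-0.700000, -0.700000) = 1.778427
  k2 = f(-0.490000, -0.326530) = 1.570620
  y ← -0.700000 + (0.21/2)·(1.778427 + 1.570620) = -0.348350
s=-0.490000, y=-0.348350:
  k1 = f(-0.490000, -0.348350) = 1.592439
  k2 = f(-0.280000, -0.013938) = 1.369026
  y ← -0.348350 + (0.21/2)·(1.592439 + 1.369026) = -0.037396
y(-0.28) ≈ -0.0374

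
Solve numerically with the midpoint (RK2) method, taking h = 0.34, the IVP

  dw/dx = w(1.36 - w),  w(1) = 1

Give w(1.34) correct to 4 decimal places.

Midpoint: k1 = f(x_n, w_n); k2 = f(x_n + h/2, w_n + (h/2)·k1); w_{n+1} = w_n + h·k2.
x=1.000000, w=1.000000:
  k1 = f(1.000000, 1.000000) = 0.360000
  k2 = f(1.170000, 1.061200) = 0.317087
  w ← 1.000000 + 0.34·0.317087 = 1.107809
w(1.34) ≈ 1.1078

1.1078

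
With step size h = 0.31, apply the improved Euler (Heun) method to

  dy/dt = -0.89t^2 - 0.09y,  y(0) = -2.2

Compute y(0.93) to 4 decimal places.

-2.2709

Heun: k1 = f(t_n, y_n); k2 = f(t_n + h, y_n + h·k1); y_{n+1} = y_n + (h/2)·(k1 + k2).
t=0.000000, y=-2.200000:
  k1 = f(0.000000, -2.200000) = 0.198000
  k2 = f(0.310000, -2.138620) = 0.106947
  y ← -2.200000 + (0.31/2)·(0.198000 + 0.106947) = -2.152733
t=0.310000, y=-2.152733:
  k1 = f(0.310000, -2.152733) = 0.108217
  k2 = f(0.620000, -2.119186) = -0.151389
  y ← -2.152733 + (0.31/2)·(0.108217 + (-0.151389)) = -2.159425
t=0.620000, y=-2.159425:
  k1 = f(0.620000, -2.159425) = -0.147768
  k2 = f(0.930000, -2.205233) = -0.571290
  y ← -2.159425 + (0.31/2)·(-0.147768 + (-0.571290)) = -2.270879
y(0.93) ≈ -2.2709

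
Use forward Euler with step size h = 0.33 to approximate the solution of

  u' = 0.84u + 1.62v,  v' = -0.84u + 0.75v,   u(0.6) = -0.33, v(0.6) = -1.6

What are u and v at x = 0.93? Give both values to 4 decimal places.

Euler on (u,v): u_{n+1} = u_n + h·u', v_{n+1} = v_n + h·v'.
0.600000: (-0.330000, -1.600000); f=(-2.869200, -0.922800) → (-1.276836, -1.904524)
(u(0.93), v(0.93)) ≈ (-1.2768, -1.9045)

-1.2768, -1.9045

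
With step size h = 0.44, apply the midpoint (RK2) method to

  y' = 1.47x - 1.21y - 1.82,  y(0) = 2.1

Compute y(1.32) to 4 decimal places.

Midpoint: k1 = f(x_n, y_n); k2 = f(x_n + h/2, y_n + (h/2)·k1); y_{n+1} = y_n + h·k2.
x=0.000000, y=2.100000:
  k1 = f(0.000000, 2.100000) = -4.361000
  k2 = f(0.220000, 1.140580) = -2.876702
  y ← 2.100000 + 0.44·(-2.876702) = 0.834251
x=0.440000, y=0.834251:
  k1 = f(0.440000, 0.834251) = -2.182644
  k2 = f(0.660000, 0.354070) = -1.278224
  y ← 0.834251 + 0.44·(-1.278224) = 0.271833
x=0.880000, y=0.271833:
  k1 = f(0.880000, 0.271833) = -0.855317
  k2 = f(1.100000, 0.083663) = -0.304232
  y ← 0.271833 + 0.44·(-0.304232) = 0.137971
y(1.32) ≈ 0.1380

0.1380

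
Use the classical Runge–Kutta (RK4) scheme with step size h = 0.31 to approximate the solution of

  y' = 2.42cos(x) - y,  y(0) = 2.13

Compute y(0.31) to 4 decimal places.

RK4: k1 = f(x_n, y_n); k2 = f(x_n + h/2, y_n + (h/2)·k1); k3 = f(x_n + h/2, y_n + (h/2)·k2); k4 = f(x_n + h, y_n + h·k3); y_{n+1} = y_n + (h/6)·(k1 + 2k2 + 2k3 + k4).
x=0.000000, y=2.130000:
  k1 = f(0.000000, 2.130000) = 0.290000
  k2 = f(0.155000, 2.174950) = 0.216038
  k3 = f(0.155000, 2.163486) = 0.227502
  k4 = f(0.310000, 2.200526) = 0.104122
  y ← 2.130000 + (0.31/6)·(k1 + 2k2 + 2k3 + k4) = 2.196195
y(0.31) ≈ 2.1962

2.1962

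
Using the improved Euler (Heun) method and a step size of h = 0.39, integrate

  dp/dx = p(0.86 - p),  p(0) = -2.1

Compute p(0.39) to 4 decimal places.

Heun: k1 = f(x_n, p_n); k2 = f(x_n + h, p_n + h·k1); p_{n+1} = p_n + (h/2)·(k1 + k2).
x=0.000000, p=-2.100000:
  k1 = f(0.000000, -2.100000) = -6.216000
  k2 = f(0.390000, -4.524240) = -24.359594
  p ← -2.100000 + (0.39/2)·(-6.216000 + (-24.359594)) = -8.062241
p(0.39) ≈ -8.0622

-8.0622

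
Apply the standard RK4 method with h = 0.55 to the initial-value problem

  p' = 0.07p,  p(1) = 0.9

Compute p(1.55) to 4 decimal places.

0.9353

RK4: k1 = f(t_n, p_n); k2 = f(t_n + h/2, p_n + (h/2)·k1); k3 = f(t_n + h/2, p_n + (h/2)·k2); k4 = f(t_n + h, p_n + h·k3); p_{n+1} = p_n + (h/6)·(k1 + 2k2 + 2k3 + k4).
t=1.000000, p=0.900000:
  k1 = f(1.000000, 0.900000) = 0.063000
  k2 = f(1.275000, 0.917325) = 0.064213
  k3 = f(1.275000, 0.917659) = 0.064236
  k4 = f(1.550000, 0.935330) = 0.065473
  p ← 0.900000 + (0.55/6)·(k1 + 2k2 + 2k3 + k4) = 0.935326
p(1.55) ≈ 0.9353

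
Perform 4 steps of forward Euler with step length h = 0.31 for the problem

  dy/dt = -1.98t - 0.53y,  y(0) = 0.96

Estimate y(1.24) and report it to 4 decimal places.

Euler: y_{n+1} = y_n + h·f(t_n, y_n).
t=0.000000, y=0.960000: f=-0.508800 → y ← 0.960000 + 0.31·(-0.508800) = 0.802272
t=0.310000, y=0.802272: f=-1.039004 → y ← 0.802272 + 0.31·(-1.039004) = 0.480181
t=0.620000, y=0.480181: f=-1.482096 → y ← 0.480181 + 0.31·(-1.482096) = 0.020731
t=0.930000, y=0.020731: f=-1.852387 → y ← 0.020731 + 0.31·(-1.852387) = -0.553509
y(1.24) ≈ -0.5535

-0.5535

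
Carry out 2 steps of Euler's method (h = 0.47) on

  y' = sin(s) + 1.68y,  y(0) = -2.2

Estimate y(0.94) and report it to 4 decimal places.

-6.8330

Euler: y_{n+1} = y_n + h·f(s_n, y_n).
s=0.000000, y=-2.200000: f=-3.696000 → y ← -2.200000 + 0.47·(-3.696000) = -3.937120
s=0.470000, y=-3.937120: f=-6.161475 → y ← -3.937120 + 0.47·(-6.161475) = -6.833013
y(0.94) ≈ -6.8330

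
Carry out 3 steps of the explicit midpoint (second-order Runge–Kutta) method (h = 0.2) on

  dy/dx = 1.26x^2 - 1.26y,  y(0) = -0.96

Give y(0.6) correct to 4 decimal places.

Midpoint: k1 = f(x_n, y_n); k2 = f(x_n + h/2, y_n + (h/2)·k1); y_{n+1} = y_n + h·k2.
x=0.000000, y=-0.960000:
  k1 = f(0.000000, -0.960000) = 1.209600
  k2 = f(0.100000, -0.839040) = 1.069790
  y ← -0.960000 + 0.2·1.069790 = -0.746042
x=0.200000, y=-0.746042:
  k1 = f(0.200000, -0.746042) = 0.990413
  k2 = f(0.300000, -0.647001) = 0.928621
  y ← -0.746042 + 0.2·0.928621 = -0.560318
x=0.400000, y=-0.560318:
  k1 = f(0.400000, -0.560318) = 0.907600
  k2 = f(0.500000, -0.469558) = 0.906643
  y ← -0.560318 + 0.2·0.906643 = -0.378989
y(0.6) ≈ -0.3790

-0.3790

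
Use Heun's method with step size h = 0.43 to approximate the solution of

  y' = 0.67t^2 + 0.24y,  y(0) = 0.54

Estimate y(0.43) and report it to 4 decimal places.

Heun: k1 = f(t_n, y_n); k2 = f(t_n + h, y_n + h·k1); y_{n+1} = y_n + (h/2)·(k1 + k2).
t=0.000000, y=0.540000:
  k1 = f(0.000000, 0.540000) = 0.129600
  k2 = f(0.430000, 0.595728) = 0.266858
  y ← 0.540000 + (0.43/2)·(0.129600 + 0.266858) = 0.625238
y(0.43) ≈ 0.6252

0.6252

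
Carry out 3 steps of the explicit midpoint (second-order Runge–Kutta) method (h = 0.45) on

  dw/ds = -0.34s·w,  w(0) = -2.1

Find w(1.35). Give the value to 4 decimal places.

-1.5329

Midpoint: k1 = f(s_n, w_n); k2 = f(s_n + h/2, w_n + (h/2)·k1); w_{n+1} = w_n + h·k2.
s=0.000000, w=-2.100000:
  k1 = f(0.000000, -2.100000) = 0.000000
  k2 = f(0.225000, -2.100000) = 0.160650
  w ← -2.100000 + 0.45·0.160650 = -2.027707
s=0.450000, w=-2.027707:
  k1 = f(0.450000, -2.027707) = 0.310239
  k2 = f(0.675000, -1.957904) = 0.449339
  w ← -2.027707 + 0.45·0.449339 = -1.825505
s=0.900000, w=-1.825505:
  k1 = f(0.900000, -1.825505) = 0.558605
  k2 = f(1.125000, -1.699819) = 0.650181
  w ← -1.825505 + 0.45·0.650181 = -1.532924
w(1.35) ≈ -1.5329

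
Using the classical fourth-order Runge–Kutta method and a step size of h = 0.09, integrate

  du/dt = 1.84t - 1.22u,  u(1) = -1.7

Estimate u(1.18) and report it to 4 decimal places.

-1.0397

RK4: k1 = f(t_n, u_n); k2 = f(t_n + h/2, u_n + (h/2)·k1); k3 = f(t_n + h/2, u_n + (h/2)·k2); k4 = f(t_n + h, u_n + h·k3); u_{n+1} = u_n + (h/6)·(k1 + 2k2 + 2k3 + k4).
t=1.000000, u=-1.700000:
  k1 = f(1.000000, -1.700000) = 3.914000
  k2 = f(1.045000, -1.523870) = 3.781921
  k3 = f(1.045000, -1.529814) = 3.789173
  k4 = f(1.090000, -1.358974) = 3.663549
  u ← -1.700000 + (0.09/6)·(k1 + 2k2 + 2k3 + k4) = -1.359204
t=1.090000, u=-1.359204:
  k1 = f(1.090000, -1.359204) = 3.663829
  k2 = f(1.135000, -1.194332) = 3.545485
  k3 = f(1.135000, -1.199657) = 3.551982
  k4 = f(1.180000, -1.039526) = 3.439421
  u ← -1.359204 + (0.09/6)·(k1 + 2k2 + 2k3 + k4) = -1.039731
u(1.18) ≈ -1.0397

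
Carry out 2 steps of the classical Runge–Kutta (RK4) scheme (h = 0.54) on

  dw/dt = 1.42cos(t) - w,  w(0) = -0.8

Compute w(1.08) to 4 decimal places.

RK4: k1 = f(t_n, w_n); k2 = f(t_n + h/2, w_n + (h/2)·k1); k3 = f(t_n + h/2, w_n + (h/2)·k2); k4 = f(t_n + h, w_n + h·k3); w_{n+1} = w_n + (h/6)·(k1 + 2k2 + 2k3 + k4).
t=0.000000, w=-0.800000:
  k1 = f(0.000000, -0.800000) = 2.220000
  k2 = f(0.270000, -0.200600) = 1.569155
  k3 = f(0.270000, -0.376328) = 1.744883
  k4 = f(0.540000, 0.142237) = 1.075710
  w ← -0.800000 + (0.54/6)·(k1 + 2k2 + 2k3 + k4) = 0.093141
t=0.540000, w=0.093141:
  k1 = f(0.540000, 0.093141) = 1.124806
  k2 = f(0.810000, 0.396838) = 0.582250
  k3 = f(0.810000, 0.250348) = 0.728740
  k4 = f(1.080000, 0.486660) = 0.182626
  w ← 0.093141 + (0.54/6)·(k1 + 2k2 + 2k3 + k4) = 0.446788
w(1.08) ≈ 0.4468

0.4468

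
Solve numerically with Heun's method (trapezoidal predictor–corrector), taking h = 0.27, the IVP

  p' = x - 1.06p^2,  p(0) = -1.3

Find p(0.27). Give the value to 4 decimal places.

Heun: k1 = f(x_n, p_n); k2 = f(x_n + h, p_n + h·k1); p_{n+1} = p_n + (h/2)·(k1 + k2).
x=0.000000, p=-1.300000:
  k1 = f(0.000000, -1.300000) = -1.791400
  k2 = f(0.270000, -1.783678) = -3.102398
  p ← -1.300000 + (0.27/2)·(-1.791400 + (-3.102398)) = -1.960663
p(0.27) ≈ -1.9607

-1.9607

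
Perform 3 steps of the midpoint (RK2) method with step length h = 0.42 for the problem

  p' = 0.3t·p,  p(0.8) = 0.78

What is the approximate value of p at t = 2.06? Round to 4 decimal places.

1.3274

Midpoint: k1 = f(t_n, p_n); k2 = f(t_n + h/2, p_n + (h/2)·k1); p_{n+1} = p_n + h·k2.
t=0.800000, p=0.780000:
  k1 = f(0.800000, 0.780000) = 0.187200
  k2 = f(1.010000, 0.819312) = 0.248252
  p ← 0.780000 + 0.42·0.248252 = 0.884266
t=1.220000, p=0.884266:
  k1 = f(1.220000, 0.884266) = 0.323641
  k2 = f(1.430000, 0.952230) = 0.408507
  p ← 0.884266 + 0.42·0.408507 = 1.055839
t=1.640000, p=1.055839:
  k1 = f(1.640000, 1.055839) = 0.519473
  k2 = f(1.850000, 1.164928) = 0.646535
  p ← 1.055839 + 0.42·0.646535 = 1.327383
p(2.06) ≈ 1.3274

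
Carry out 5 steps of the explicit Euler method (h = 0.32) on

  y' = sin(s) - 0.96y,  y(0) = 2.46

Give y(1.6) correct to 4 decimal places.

Euler: y_{n+1} = y_n + h·f(s_n, y_n).
s=0.000000, y=2.460000: f=-2.361600 → y ← 2.460000 + 0.32·(-2.361600) = 1.704288
s=0.320000, y=1.704288: f=-1.321550 → y ← 1.704288 + 0.32·(-1.321550) = 1.281392
s=0.640000, y=1.281392: f=-0.632941 → y ← 1.281392 + 0.32·(-0.632941) = 1.078851
s=0.960000, y=1.078851: f=-0.216505 → y ← 1.078851 + 0.32·(-0.216505) = 1.009569
s=1.280000, y=1.009569: f=-0.011171 → y ← 1.009569 + 0.32·(-0.011171) = 1.005995
y(1.6) ≈ 1.0060

1.0060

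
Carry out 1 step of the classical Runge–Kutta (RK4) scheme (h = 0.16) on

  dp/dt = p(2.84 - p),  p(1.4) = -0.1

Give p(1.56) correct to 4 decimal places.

RK4: k1 = f(t_n, p_n); k2 = f(t_n + h/2, p_n + (h/2)·k1); k3 = f(t_n + h/2, p_n + (h/2)·k2); k4 = f(t_n + h, p_n + h·k3); p_{n+1} = p_n + (h/6)·(k1 + 2k2 + 2k3 + k4).
t=1.400000, p=-0.100000:
  k1 = f(1.400000, -0.100000) = -0.294000
  k2 = f(1.480000, -0.123520) = -0.366054
  k3 = f(1.480000, -0.129284) = -0.383882
  k4 = f(1.560000, -0.161421) = -0.484493
  p ← -0.100000 + (0.16/6)·(k1 + 2k2 + 2k3 + k4) = -0.160756
p(1.56) ≈ -0.1608

-0.1608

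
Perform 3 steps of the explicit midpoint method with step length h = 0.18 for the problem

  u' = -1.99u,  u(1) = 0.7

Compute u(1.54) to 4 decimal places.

0.2463

Midpoint: k1 = f(t_n, u_n); k2 = f(t_n + h/2, u_n + (h/2)·k1); u_{n+1} = u_n + h·k2.
t=1.000000, u=0.700000:
  k1 = f(1.000000, 0.700000) = -1.393000
  k2 = f(1.090000, 0.574630) = -1.143514
  u ← 0.700000 + 0.18·(-1.143514) = 0.494168
t=1.180000, u=0.494168:
  k1 = f(1.180000, 0.494168) = -0.983393
  k2 = f(1.270000, 0.405662) = -0.807268
  u ← 0.494168 + 0.18·(-0.807268) = 0.348859
t=1.360000, u=0.348859:
  k1 = f(1.360000, 0.348859) = -0.694230
  k2 = f(1.450000, 0.286379) = -0.569894
  u ← 0.348859 + 0.18·(-0.569894) = 0.246279
u(1.54) ≈ 0.2463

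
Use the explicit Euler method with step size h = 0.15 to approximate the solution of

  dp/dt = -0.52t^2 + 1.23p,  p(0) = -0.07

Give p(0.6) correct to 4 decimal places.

Euler: p_{n+1} = p_n + h·f(t_n, p_n).
t=0.000000, p=-0.070000: f=-0.086100 → p ← -0.070000 + 0.15·(-0.086100) = -0.082915
t=0.150000, p=-0.082915: f=-0.113685 → p ← -0.082915 + 0.15·(-0.113685) = -0.099968
t=0.300000, p=-0.099968: f=-0.169760 → p ← -0.099968 + 0.15·(-0.169760) = -0.125432
t=0.450000, p=-0.125432: f=-0.259581 → p ← -0.125432 + 0.15·(-0.259581) = -0.164369
p(0.6) ≈ -0.1644

-0.1644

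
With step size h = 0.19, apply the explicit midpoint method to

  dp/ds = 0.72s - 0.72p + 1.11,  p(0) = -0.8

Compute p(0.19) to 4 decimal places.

-0.4886

Midpoint: k1 = f(s_n, p_n); k2 = f(s_n + h/2, p_n + (h/2)·k1); p_{n+1} = p_n + h·k2.
s=0.000000, p=-0.800000:
  k1 = f(0.000000, -0.800000) = 1.686000
  k2 = f(0.095000, -0.639830) = 1.639078
  p ← -0.800000 + 0.19·1.639078 = -0.488575
p(0.19) ≈ -0.4886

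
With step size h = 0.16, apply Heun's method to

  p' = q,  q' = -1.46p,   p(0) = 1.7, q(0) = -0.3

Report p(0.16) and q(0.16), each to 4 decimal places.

1.6202, -0.6915

Heun on (p,q): k1 = f(x_n, state_n); k2 = f(x_n + h, state_n + h·k1); state_{n+1} = state_n + (h/2)·(k1 + k2).
0.000000: (1.700000, -0.300000)
  k1 = (-0.300000, -2.482000)
  predictor → (1.652000, -0.697120)
  k2 = (-0.697120, -2.411920)
  → (1.620230, -0.691514)
(p(0.16), q(0.16)) ≈ (1.6202, -0.6915)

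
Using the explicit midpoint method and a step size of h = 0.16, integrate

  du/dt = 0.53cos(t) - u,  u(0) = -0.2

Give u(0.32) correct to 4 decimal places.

-0.0035

Midpoint: k1 = f(t_n, u_n); k2 = f(t_n + h/2, u_n + (h/2)·k1); u_{n+1} = u_n + h·k2.
t=0.000000, u=-0.200000:
  k1 = f(0.000000, -0.200000) = 0.730000
  k2 = f(0.080000, -0.141600) = 0.669905
  u ← -0.200000 + 0.16·0.669905 = -0.092815
t=0.160000, u=-0.092815:
  k1 = f(0.160000, -0.092815) = 0.616046
  k2 = f(0.240000, -0.043532) = 0.558341
  u ← -0.092815 + 0.16·0.558341 = -0.003481
u(0.32) ≈ -0.0035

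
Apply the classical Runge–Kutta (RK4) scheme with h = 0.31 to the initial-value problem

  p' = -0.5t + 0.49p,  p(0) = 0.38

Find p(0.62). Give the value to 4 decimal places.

RK4: k1 = f(t_n, p_n); k2 = f(t_n + h/2, p_n + (h/2)·k1); k3 = f(t_n + h/2, p_n + (h/2)·k2); k4 = f(t_n + h, p_n + h·k3); p_{n+1} = p_n + (h/6)·(k1 + 2k2 + 2k3 + k4).
t=0.000000, p=0.380000:
  k1 = f(0.000000, 0.380000) = 0.186200
  k2 = f(0.155000, 0.408861) = 0.122842
  k3 = f(0.155000, 0.399040) = 0.118030
  k4 = f(0.310000, 0.416589) = 0.049129
  p ← 0.380000 + (0.31/6)·(k1 + 2k2 + 2k3 + k4) = 0.417049
t=0.310000, p=0.417049:
  k1 = f(0.310000, 0.417049) = 0.049354
  k2 = f(0.465000, 0.424699) = -0.024398
  k3 = f(0.465000, 0.413267) = -0.029999
  k4 = f(0.620000, 0.407749) = -0.110203
  p ← 0.417049 + (0.31/6)·(k1 + 2k2 + 2k3 + k4) = 0.408284
p(0.62) ≈ 0.4083

0.4083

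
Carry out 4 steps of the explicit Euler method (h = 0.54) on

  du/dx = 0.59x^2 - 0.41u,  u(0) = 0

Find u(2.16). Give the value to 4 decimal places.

1.1818

Euler: u_{n+1} = u_n + h·f(x_n, u_n).
x=0.000000, u=0.000000: f=0.000000 → u ← 0.000000 + 0.54·0.000000 = 0.000000
x=0.540000, u=0.000000: f=0.172044 → u ← 0.000000 + 0.54·0.172044 = 0.092904
x=1.080000, u=0.092904: f=0.650085 → u ← 0.092904 + 0.54·0.650085 = 0.443950
x=1.620000, u=0.443950: f=1.366377 → u ← 0.443950 + 0.54·1.366377 = 1.181793
u(2.16) ≈ 1.1818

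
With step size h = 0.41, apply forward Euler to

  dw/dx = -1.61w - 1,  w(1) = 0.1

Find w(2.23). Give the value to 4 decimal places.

Euler: w_{n+1} = w_n + h·f(x_n, w_n).
x=1.000000, w=0.100000: f=-1.161000 → w ← 0.100000 + 0.41·(-1.161000) = -0.376010
x=1.410000, w=-0.376010: f=-0.394624 → w ← -0.376010 + 0.41·(-0.394624) = -0.537806
x=1.820000, w=-0.537806: f=-0.134133 → w ← -0.537806 + 0.41·(-0.134133) = -0.592800
w(2.23) ≈ -0.5928

-0.5928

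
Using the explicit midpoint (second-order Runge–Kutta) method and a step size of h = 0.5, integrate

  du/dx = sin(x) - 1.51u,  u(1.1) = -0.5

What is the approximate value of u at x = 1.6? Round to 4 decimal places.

Midpoint: k1 = f(x_n, u_n); k2 = f(x_n + h/2, u_n + (h/2)·k1); u_{n+1} = u_n + h·k2.
x=1.100000, u=-0.500000:
  k1 = f(1.100000, -0.500000) = 1.646207
  k2 = f(1.350000, -0.088448) = 1.109280
  u ← -0.500000 + 0.5·1.109280 = 0.054640
u(1.6) ≈ 0.0546

0.0546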